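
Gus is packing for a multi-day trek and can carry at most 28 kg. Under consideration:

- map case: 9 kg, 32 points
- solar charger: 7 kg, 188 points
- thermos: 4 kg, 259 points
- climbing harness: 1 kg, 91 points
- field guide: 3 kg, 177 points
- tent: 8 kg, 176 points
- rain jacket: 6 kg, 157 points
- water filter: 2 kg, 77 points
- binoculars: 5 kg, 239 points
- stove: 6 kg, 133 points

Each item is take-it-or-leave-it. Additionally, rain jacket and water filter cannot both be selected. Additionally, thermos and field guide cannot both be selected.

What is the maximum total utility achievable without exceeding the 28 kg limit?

Ranking by ratio (utility/kg): climbing harness 91.00, thermos 64.75, field guide 59.00, binoculars 47.80.
Taking solar charger + thermos + climbing harness + tent + water filter + binoculars: 27 kg used, 1030 in utility.

1030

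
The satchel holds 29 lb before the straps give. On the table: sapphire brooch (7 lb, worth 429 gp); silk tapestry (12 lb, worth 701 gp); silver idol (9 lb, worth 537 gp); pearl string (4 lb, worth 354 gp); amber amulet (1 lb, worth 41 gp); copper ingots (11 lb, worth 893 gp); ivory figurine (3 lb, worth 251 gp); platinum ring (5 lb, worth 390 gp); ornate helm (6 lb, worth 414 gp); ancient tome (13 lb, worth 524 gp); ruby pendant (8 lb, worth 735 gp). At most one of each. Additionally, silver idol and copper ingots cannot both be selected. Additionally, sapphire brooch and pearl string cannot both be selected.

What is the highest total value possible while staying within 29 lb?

By value per lb: ruby pendant 91.88, pearl string 88.50, ivory figurine 83.67 lead.
The ratio heuristic lands on pearl string + amber amulet + copper ingots + ivory figurine + ruby pendant (2274) but leaves 2 lb idle.
Dropping ivory figurine frees 3 lb; slotting in platinum ring (5 lb) lifts the total to 2413 at 29 lb.
Next best is pearl string + copper ingots + ornate helm + ruby pendant at 2396 (29 lb) — short by 17.

2413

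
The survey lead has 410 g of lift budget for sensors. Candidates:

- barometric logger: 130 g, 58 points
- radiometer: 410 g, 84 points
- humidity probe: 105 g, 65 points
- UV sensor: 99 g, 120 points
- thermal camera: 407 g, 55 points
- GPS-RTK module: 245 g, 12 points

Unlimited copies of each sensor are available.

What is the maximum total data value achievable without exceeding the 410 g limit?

480

Taking 4×UV sensor: 396 g used, 480 in data value.
Every other selection either busts 410 g or fails to beat 480.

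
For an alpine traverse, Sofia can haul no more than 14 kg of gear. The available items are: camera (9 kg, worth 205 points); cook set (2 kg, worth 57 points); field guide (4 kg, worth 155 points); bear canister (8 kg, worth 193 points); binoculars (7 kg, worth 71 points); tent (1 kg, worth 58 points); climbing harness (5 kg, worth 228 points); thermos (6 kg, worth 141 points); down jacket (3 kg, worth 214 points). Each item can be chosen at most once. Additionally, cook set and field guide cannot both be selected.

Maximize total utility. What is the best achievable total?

Best packing: field guide + tent + climbing harness + down jacket — 13 kg, 655 total.
Next best is field guide + climbing harness + down jacket at 597 (12 kg) — short by 58.

655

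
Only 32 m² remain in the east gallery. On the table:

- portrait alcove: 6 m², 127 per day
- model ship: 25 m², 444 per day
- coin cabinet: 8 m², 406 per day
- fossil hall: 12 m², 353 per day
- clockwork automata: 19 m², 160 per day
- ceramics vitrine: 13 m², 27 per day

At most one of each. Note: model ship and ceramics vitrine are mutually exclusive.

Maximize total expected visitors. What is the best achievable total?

886

The ratio ordering already packs tightly: portrait alcove + coin cabinet + fossil hall, 26 m², 886.
Next best is coin cabinet + fossil hall at 759 (20 m²) — short by 127.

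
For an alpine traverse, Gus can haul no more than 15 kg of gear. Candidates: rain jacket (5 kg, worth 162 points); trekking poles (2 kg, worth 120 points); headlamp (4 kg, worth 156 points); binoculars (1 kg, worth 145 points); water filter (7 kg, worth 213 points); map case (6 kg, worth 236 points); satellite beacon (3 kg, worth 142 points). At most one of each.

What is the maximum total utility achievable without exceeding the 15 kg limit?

A density-first pass picks trekking poles + binoculars + map case + satellite beacon — 643 at 12 kg.
The 6 kg tied up in map case is better spent on rain jacket + headlamp — total rises to 725 (15 kg).
Runner-up rain jacket + binoculars + map case + satellite beacon tops out at 685.

725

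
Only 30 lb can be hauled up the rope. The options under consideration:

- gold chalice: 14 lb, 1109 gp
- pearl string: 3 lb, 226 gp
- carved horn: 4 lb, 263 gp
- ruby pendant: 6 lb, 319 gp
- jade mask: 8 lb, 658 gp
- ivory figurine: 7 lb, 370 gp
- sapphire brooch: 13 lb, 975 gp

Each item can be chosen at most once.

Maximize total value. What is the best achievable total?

Taking the top-ratio items first gives gold chalice + pearl string + carved horn + jade mask for 2256 (29 lb).
The 12 lb tied up in carved horn and jade mask is better spent on sapphire brooch — total rises to 2310 (30 lb).

2310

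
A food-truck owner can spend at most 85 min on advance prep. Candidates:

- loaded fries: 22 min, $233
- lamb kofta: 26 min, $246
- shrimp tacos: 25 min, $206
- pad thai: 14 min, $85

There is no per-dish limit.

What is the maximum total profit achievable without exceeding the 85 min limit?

797

Filling by ratio: 3×loaded fries + pad thai for 784, with 5 min left unused.
Dropping loaded fries frees 22 min; slotting in lamb kofta (26 min) lifts the total to 797 at 84 min.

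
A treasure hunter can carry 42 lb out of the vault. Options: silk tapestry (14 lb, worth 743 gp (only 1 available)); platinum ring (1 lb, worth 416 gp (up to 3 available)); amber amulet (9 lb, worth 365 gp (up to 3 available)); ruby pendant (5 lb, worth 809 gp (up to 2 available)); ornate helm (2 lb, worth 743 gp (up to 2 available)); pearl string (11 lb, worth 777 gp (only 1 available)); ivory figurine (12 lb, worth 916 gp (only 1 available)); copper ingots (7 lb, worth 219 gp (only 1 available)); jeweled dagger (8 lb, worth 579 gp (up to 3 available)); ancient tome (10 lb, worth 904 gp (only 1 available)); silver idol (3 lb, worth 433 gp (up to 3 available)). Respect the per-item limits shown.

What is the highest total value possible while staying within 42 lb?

Filling by ratio: 3×platinum ring + 2×ruby pendant + 2×ornate helm + ancient tome + 3×silver idol for 6555, with 6 lb left unused.
The 10 lb tied up in ancient tome is better spent on 2×jeweled dagger — total rises to 6809 (42 lb).

6809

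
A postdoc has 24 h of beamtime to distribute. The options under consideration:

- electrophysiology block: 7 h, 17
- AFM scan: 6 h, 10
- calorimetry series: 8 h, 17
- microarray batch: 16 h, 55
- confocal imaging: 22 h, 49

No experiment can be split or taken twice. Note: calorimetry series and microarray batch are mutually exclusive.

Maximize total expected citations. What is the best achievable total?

72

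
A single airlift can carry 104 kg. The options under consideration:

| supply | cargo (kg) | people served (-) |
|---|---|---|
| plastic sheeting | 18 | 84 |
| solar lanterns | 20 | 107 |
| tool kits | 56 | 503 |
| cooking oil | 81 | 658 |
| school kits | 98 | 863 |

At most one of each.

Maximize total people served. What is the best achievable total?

863

By people served per kg: tool kits 8.98, school kits 8.81, cooking oil 8.12 lead.
Taking the top-ratio supplies first gives plastic sheeting + solar lanterns + tool kits for 694 (94 kg).
The 94 kg tied up in plastic sheeting and solar lanterns and tool kits is better spent on school kits — total rises to 863 (98 kg).
Nothing else within 104 kg beats 863.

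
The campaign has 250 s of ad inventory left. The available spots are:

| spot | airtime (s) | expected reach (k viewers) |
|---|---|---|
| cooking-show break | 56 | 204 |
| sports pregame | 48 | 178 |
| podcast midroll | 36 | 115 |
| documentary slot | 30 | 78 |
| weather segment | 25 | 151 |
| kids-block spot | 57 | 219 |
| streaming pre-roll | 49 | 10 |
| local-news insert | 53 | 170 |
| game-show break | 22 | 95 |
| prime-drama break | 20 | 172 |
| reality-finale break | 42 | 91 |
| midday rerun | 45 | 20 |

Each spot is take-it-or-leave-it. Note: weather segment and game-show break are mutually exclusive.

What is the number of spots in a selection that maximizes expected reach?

6

The maximum expected reach within 250 s is 1039.
cooking-show break + sports pregame + podcast midroll + weather segment + kids-block spot + prime-drama break hits 1039 at 242 s.
Every optimal selection uses 6 spots.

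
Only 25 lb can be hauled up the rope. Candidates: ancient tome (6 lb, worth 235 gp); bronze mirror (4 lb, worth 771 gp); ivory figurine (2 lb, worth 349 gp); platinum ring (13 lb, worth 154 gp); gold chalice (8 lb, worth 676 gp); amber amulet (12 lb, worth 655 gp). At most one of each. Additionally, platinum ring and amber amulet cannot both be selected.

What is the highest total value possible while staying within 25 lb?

Density check — bronze mirror 192.75, ivory figurine 174.50, gold chalice 84.50, amber amulet 54.58 are the best per lb.
Taking the top-ratio items first gives ancient tome + bronze mirror + ivory figurine + gold chalice for 2031 (20 lb).
The 8 lb tied up in ancient tome and ivory figurine is better spent on amber amulet — total rises to 2102 (24 lb).
The closest alternative, ancient tome + bronze mirror + ivory figurine + gold chalice, reaches only 2031.

2102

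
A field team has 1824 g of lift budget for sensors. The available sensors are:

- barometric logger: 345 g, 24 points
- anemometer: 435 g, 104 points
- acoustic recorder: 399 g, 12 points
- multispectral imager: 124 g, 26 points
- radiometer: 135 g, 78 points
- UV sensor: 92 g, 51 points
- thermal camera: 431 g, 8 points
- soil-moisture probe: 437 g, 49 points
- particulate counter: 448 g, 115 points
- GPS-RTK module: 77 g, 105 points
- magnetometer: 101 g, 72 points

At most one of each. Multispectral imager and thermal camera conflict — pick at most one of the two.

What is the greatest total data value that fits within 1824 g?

575

Taking barometric logger + anemometer + multispectral imager + radiometer + UV sensor + particulate counter + GPS-RTK module + magnetometer: 1757 g used, 575 in data value.
No other feasible combination exceeds 575.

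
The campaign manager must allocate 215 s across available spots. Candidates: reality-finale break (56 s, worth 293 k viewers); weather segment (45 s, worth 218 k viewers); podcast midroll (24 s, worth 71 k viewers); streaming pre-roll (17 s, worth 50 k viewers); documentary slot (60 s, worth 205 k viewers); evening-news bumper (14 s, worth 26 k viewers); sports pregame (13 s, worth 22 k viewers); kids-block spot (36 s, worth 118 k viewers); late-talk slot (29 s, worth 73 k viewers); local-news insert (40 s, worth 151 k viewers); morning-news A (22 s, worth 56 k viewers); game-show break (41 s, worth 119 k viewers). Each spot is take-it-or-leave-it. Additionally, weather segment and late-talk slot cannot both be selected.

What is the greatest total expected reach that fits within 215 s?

893

Reality-finale break + weather segment + documentary slot + evening-news bumper + local-news insert uses 215 of the 215 s and totals 893.
No other feasible combination exceeds 893.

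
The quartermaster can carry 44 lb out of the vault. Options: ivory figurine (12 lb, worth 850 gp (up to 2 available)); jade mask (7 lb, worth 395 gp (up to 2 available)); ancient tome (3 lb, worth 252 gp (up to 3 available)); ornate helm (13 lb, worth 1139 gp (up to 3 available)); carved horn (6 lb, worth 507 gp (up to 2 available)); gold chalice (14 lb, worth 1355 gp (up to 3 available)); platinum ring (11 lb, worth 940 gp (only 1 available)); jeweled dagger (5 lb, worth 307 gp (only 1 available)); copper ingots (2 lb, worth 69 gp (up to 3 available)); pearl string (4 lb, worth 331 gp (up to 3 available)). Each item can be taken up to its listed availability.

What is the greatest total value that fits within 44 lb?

Ranking by ratio (value/lb): gold chalice 96.79, ornate helm 87.62, platinum ring 85.45, carved horn 84.50.
Best packing: 3×gold chalice + copper ingots — 44 lb, 4134 total.

4134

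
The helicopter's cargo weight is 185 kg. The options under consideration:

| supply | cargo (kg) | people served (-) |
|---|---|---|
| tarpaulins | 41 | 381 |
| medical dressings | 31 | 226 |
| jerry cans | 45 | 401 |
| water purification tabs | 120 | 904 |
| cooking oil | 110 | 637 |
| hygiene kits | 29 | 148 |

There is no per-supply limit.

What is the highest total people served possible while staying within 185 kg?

1604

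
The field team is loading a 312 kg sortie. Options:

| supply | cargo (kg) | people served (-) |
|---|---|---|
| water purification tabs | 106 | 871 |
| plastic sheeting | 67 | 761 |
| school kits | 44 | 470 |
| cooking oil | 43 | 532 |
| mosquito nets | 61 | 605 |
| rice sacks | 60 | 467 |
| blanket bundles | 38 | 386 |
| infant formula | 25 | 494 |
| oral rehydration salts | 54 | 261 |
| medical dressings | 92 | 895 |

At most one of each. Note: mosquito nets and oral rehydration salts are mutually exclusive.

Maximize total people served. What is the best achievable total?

Greedy by ratio would take plastic sheeting + school kits + cooking oil + mosquito nets + blanket bundles + infant formula: 278 kg used, total 3248.
Replace mosquito nets with medical dressings: the trade gains 290 net, giving 3538 at 309 kg.
Nothing else feasible within 312 kg beats 3538.

3538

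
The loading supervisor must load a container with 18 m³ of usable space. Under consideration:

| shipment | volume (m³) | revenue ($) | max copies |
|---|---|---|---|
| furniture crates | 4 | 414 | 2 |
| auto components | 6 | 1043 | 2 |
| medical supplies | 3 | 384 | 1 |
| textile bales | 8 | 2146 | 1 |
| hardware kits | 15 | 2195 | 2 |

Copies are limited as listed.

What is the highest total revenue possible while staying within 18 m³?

By revenue per m³: textile bales 268.25, auto components 173.83, hardware kits 146.33, medical supplies 128.00 lead.
The ratio heuristic lands on auto components + medical supplies + textile bales (3573) but leaves 1 m³ idle.
The 3 m³ tied up in medical supplies is better spent on furniture crates — total rises to 3603 (18 m³).

3603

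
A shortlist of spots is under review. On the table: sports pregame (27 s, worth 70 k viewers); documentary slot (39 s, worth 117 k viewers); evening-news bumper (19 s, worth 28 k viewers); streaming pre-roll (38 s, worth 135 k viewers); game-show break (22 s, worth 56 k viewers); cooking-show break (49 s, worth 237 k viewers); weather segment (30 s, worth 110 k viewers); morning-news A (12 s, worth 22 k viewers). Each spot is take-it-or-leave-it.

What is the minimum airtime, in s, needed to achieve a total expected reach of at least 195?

Need the lightest bundle worth ≥ 195.
cooking-show break: 237 expected reach at 49 s.
Any bundle with less than 49 s falls short of 195.

49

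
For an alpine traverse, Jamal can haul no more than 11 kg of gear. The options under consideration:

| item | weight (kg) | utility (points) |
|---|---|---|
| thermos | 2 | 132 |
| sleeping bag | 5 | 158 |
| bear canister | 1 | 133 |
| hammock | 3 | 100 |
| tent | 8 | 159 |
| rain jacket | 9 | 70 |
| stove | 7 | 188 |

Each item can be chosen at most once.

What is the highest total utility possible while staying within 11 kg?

523

The ratio ordering already packs tightly: thermos + sleeping bag + bear canister + hammock, 11 kg, 523.
That's the maximum — no swap from here does better than 523.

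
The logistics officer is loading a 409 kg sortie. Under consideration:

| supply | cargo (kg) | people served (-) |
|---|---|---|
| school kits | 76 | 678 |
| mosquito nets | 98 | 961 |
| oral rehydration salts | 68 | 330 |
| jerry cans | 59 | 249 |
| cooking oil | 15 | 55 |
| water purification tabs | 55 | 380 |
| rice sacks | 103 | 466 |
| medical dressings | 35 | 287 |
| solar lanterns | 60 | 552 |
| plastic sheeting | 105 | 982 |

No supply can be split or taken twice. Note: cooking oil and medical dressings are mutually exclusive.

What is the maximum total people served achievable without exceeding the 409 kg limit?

3608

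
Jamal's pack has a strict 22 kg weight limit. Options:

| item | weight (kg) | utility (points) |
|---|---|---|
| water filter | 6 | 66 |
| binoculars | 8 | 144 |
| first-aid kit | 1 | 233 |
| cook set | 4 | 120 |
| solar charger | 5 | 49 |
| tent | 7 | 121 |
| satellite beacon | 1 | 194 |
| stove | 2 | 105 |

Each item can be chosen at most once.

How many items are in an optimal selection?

6

Optimal total is 862.
One optimal bundle: water filter + binoculars + first-aid kit + cook set + satellite beacon + stove (22 kg).
All optima have 6 items.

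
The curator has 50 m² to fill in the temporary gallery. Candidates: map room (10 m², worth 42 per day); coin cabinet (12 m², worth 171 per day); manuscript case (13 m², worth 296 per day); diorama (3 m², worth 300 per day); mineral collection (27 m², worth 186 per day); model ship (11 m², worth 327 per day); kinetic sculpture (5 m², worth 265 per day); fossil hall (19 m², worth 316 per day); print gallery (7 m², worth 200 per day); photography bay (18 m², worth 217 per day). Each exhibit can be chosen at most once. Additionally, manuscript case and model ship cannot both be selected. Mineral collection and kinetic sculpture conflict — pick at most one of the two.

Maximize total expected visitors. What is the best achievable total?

Best packing: diorama + model ship + kinetic sculpture + fossil hall + print gallery — 45 m², 1408 total.
No other feasible combination exceeds 1408.

1408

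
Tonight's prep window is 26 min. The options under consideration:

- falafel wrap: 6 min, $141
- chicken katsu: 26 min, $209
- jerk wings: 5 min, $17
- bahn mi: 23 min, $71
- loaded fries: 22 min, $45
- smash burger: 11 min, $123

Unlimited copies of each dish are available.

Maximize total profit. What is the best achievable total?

The ratio ordering already packs tightly: 4×falafel wrap, 24 min, 564.
No other feasible combination exceeds 564.

564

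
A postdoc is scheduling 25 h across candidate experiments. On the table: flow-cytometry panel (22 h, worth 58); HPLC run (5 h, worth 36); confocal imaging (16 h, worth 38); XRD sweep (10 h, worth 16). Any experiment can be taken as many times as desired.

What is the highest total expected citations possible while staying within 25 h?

180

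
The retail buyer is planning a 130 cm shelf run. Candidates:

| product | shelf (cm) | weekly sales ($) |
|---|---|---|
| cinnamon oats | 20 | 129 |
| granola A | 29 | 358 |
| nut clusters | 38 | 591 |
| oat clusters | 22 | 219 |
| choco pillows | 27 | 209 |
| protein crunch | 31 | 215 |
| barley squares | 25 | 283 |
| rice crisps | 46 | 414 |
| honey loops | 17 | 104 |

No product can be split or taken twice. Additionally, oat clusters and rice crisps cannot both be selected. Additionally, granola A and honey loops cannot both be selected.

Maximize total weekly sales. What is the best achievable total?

1451

By weekly sales per cm: nut clusters 15.55, granola A 12.34, barley squares 11.32 lead.
Best packing: granola A + nut clusters + oat clusters + barley squares — 114 cm, 1451 total.
No other feasible combination exceeds 1451.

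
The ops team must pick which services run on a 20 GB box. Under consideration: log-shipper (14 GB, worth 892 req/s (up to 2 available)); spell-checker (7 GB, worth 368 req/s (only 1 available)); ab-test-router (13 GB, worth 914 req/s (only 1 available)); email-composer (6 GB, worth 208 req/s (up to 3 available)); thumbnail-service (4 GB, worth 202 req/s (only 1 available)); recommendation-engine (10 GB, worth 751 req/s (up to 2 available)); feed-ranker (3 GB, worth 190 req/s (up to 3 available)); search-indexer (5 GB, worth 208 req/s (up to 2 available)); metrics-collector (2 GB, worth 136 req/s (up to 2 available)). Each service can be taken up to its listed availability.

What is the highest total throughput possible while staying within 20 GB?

1502

2×recommendation-engine uses 20 of the 20 GB and totals 1502.
No other feasible combination exceeds 1502.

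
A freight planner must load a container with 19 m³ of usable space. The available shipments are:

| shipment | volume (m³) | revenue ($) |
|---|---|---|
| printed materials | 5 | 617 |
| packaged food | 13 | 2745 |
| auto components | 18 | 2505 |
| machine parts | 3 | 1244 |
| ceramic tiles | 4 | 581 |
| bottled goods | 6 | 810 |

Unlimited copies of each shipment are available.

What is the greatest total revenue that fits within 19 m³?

By revenue per m³: machine parts 414.67, packaged food 211.15, ceramic tiles 145.25, auto components 139.17 lead.
Best packing: 6×machine parts — 18 m³, 7464 total.
The spare 1 m³ is too small for any remaining shipment, and no exchange beats 7464.

7464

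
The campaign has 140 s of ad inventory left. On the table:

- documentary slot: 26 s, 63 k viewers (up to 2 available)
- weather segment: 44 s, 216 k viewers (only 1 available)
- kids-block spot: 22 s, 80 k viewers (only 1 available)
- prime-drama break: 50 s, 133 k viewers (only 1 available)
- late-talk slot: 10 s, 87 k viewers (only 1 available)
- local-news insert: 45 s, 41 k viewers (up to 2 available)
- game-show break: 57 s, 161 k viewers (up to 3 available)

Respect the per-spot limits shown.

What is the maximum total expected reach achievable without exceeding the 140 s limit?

544

The ratio ordering already packs tightly: weather segment + kids-block spot + late-talk slot + game-show break, 133 s, 544.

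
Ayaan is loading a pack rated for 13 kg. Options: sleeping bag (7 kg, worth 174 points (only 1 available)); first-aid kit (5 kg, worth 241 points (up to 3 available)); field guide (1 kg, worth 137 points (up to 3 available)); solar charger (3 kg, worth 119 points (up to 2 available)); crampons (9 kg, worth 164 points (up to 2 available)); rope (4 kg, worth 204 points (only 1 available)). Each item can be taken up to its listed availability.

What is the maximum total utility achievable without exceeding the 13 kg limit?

Ranking by ratio (utility/kg): field guide 137.00, rope 51.00, first-aid kit 48.20, solar charger 39.67.
Filling by ratio: first-aid kit + 3×field guide + rope for 856, with 1 kg left unused.
Replace rope with first-aid kit: the trade gains 37 net, giving 893 at 13 kg.

893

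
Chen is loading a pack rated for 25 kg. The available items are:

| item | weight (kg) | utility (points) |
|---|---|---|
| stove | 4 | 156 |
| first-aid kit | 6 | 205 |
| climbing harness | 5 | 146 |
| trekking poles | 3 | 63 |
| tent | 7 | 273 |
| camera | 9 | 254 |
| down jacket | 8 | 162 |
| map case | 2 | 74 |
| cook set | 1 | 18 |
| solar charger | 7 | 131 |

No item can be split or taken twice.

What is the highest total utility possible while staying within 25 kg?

Ranking by ratio (utility/kg): stove 39.00, tent 39.00, map case 37.00, first-aid kit 34.17.
The ratio ordering already packs tightly: stove + first-aid kit + climbing harness + tent + map case + cook set, 25 kg, 872.

872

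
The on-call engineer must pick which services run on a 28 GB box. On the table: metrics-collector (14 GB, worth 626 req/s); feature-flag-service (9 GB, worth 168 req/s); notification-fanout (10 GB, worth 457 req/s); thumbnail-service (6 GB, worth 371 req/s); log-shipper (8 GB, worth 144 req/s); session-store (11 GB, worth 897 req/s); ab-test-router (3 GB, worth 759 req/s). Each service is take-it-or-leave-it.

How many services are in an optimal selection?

3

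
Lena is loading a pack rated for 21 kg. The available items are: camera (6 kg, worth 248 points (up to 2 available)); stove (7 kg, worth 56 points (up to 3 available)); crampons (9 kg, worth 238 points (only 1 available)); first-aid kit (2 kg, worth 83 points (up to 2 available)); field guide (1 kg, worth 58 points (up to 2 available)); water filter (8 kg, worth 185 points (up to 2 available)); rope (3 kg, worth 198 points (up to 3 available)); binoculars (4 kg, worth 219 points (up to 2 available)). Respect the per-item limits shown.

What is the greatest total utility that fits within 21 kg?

By utility per kg: rope 66.00, field guide 58.00, binoculars 54.75 lead.
The ratio ordering already packs tightly: first-aid kit + 2×field guide + 3×rope + 2×binoculars, 21 kg, 1231.
That's the maximum — no swap from here does better than 1231.

1231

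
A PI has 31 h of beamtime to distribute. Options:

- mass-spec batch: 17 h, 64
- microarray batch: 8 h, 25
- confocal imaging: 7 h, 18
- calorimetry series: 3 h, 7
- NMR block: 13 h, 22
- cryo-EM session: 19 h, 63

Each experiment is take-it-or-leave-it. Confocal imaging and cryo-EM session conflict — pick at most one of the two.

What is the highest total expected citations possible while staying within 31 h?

96

The ratio ordering already packs tightly: mass-spec batch + microarray batch + calorimetry series, 28 h, 96.
An exhaustive check of the 64 subsets confirms 96.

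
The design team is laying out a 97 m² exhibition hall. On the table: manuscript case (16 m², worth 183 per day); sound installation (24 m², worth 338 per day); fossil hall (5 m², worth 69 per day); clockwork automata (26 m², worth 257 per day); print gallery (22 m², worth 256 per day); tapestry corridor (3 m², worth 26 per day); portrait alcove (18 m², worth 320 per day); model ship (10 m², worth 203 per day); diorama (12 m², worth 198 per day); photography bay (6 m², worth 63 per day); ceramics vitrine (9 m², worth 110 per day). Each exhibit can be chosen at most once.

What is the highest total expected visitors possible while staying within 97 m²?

1447

Best packing: sound installation + fossil hall + print gallery + portrait alcove + model ship + diorama + photography bay — 97 m², 1447 total.
Manuscript case + sound installation + fossil hall + tapestry corridor + portrait alcove + model ship + diorama + ceramics vitrine (97 m²) also reaches 1447 — a tie, but nothing goes higher.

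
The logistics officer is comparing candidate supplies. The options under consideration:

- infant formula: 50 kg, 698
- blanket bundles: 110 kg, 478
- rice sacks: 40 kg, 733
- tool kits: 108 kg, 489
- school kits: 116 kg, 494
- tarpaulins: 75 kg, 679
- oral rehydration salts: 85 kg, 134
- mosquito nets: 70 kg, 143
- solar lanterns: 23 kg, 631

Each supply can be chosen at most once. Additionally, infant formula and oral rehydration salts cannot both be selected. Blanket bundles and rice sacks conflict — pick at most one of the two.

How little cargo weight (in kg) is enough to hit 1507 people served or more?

113

Need the lightest bundle worth ≥ 1507.
infant formula + rice sacks + solar lanterns reaches 2062 using 113 kg.
No combination under 113 kg hits 1507.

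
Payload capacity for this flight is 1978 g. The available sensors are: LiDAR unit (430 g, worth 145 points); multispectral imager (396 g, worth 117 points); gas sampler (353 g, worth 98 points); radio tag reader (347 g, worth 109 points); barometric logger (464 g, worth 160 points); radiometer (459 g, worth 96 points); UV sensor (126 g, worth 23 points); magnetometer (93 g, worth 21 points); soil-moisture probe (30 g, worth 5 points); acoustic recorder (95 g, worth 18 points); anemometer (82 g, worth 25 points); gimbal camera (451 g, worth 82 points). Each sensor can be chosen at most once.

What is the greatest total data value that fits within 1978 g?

Ranking by ratio (data value/g): barometric logger 0.34, LiDAR unit 0.34, radio tag reader 0.31.
Taking the top-ratio sensors first gives LiDAR unit + multispectral imager + radio tag reader + barometric logger + magnetometer + soil-moisture probe + acoustic recorder + anemometer for 600 (1937 g).
The 95 g tied up in acoustic recorder is better spent on UV sensor — total rises to 605 (1968 g).
Runner-up LiDAR unit + multispectral imager + radio tag reader + barometric logger + UV sensor + soil-moisture probe + acoustic recorder + anemometer tops out at 602.

605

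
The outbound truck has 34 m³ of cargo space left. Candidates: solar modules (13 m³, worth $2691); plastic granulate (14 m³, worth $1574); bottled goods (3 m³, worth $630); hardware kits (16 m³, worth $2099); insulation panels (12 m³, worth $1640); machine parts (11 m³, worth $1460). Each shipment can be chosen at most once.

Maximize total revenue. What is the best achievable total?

5420

Ranking by ratio (revenue/m³): bottled goods 210.00, solar modules 207.00, insulation panels 136.67.
The ratio heuristic lands on solar modules + bottled goods + insulation panels (4961) but leaves 6 m³ idle.
The 12 m³ tied up in insulation panels is better spent on hardware kits — total rises to 5420 (32 m³).
Next best is solar modules + bottled goods + insulation panels at 4961 (28 m³) — short by 459.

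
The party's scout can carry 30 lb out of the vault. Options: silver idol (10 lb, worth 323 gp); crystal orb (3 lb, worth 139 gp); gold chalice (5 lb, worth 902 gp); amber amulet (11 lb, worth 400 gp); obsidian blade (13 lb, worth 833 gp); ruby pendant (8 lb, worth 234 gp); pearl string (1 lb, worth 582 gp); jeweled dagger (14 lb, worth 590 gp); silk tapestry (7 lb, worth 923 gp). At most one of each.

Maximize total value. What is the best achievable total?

Ranking by ratio (value/lb): pearl string 582.00, gold chalice 180.40, silk tapestry 131.86, obsidian blade 64.08.
Best packing: crystal orb + gold chalice + obsidian blade + pearl string + silk tapestry — 29 lb, 3379 total.

3379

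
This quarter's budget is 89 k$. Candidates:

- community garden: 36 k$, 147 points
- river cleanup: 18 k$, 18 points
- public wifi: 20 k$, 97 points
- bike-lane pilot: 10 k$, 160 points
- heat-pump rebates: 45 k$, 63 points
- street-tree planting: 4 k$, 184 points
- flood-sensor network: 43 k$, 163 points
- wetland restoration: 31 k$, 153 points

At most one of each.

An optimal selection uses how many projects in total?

Optimal total is 660.
For example bike-lane pilot + street-tree planting + flood-sensor network + wetland restoration achieves it, using 88 k$.
Any selection reaching 660 contains exactly 4 projects.

4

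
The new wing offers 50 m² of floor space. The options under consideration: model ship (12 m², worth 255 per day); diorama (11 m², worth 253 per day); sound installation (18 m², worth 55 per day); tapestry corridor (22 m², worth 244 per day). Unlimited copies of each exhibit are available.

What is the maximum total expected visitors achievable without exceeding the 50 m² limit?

1020

The ratio heuristic lands on 4×diorama (1012) but leaves 6 m² idle.
The 44 m² tied up in 4×diorama is better spent on 4×model ship — total rises to 1020 (48 m²).
Nothing else within 50 m² beats 1020.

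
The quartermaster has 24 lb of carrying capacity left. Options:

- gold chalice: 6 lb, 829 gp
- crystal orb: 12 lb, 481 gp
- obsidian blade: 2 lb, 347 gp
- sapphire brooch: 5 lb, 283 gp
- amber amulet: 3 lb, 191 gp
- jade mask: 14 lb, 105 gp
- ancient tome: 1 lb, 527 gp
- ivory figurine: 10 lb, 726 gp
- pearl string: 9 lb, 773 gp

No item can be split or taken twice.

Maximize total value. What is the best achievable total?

Greedy by ratio would take gold chalice + obsidian blade + amber amulet + ancient tome + pearl string: 21 lb used, total 2667.
Dropping amber amulet frees 3 lb; slotting in sapphire brooch (5 lb) lifts the total to 2759 at 23 lb.

2759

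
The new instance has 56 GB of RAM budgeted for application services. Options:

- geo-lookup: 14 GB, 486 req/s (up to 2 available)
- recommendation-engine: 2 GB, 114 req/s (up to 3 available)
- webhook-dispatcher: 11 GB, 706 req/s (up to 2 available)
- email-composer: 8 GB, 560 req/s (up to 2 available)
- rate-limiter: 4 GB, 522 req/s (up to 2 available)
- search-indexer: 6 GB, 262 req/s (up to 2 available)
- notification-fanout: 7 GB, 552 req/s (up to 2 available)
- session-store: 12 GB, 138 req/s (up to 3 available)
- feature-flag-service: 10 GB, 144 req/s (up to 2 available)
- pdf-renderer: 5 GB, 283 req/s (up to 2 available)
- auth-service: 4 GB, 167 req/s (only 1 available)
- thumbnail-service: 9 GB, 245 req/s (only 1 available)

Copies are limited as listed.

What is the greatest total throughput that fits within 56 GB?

Taking the top-ratio services first gives 3×recommendation-engine + webhook-dispatcher + 2×email-composer + 2×rate-limiter + 2×notification-fanout for 4316 (55 GB).
The 4 GB tied up in 2×recommendation-engine is better spent on pdf-renderer — total rises to 4371 (56 GB).
Every other selection either busts 56 GB or exceeds an availability limit or fails to beat 4371.

4371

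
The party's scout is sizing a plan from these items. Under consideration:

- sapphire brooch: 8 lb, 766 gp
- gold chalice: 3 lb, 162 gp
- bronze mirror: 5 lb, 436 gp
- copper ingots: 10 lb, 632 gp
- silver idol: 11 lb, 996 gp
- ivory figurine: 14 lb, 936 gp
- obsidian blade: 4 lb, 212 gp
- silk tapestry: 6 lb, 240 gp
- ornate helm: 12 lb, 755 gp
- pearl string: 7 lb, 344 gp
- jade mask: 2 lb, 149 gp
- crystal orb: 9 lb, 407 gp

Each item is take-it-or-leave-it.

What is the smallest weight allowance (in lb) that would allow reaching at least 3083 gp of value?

Need the lightest bundle worth ≥ 3083.
sapphire brooch + bronze mirror + silver idol + ivory figurine: 3134 value at 38 lb.
Any bundle with less than 38 lb falls short of 3083.

38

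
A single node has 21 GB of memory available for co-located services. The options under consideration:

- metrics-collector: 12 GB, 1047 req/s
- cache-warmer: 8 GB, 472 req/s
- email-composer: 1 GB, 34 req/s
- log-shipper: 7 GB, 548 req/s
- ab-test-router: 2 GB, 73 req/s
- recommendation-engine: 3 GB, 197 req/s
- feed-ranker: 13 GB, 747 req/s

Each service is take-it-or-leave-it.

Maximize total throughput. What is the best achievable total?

1668

The ratio ordering already packs tightly: metrics-collector + log-shipper + ab-test-router, 21 GB, 1668.
No other feasible combination exceeds 1668.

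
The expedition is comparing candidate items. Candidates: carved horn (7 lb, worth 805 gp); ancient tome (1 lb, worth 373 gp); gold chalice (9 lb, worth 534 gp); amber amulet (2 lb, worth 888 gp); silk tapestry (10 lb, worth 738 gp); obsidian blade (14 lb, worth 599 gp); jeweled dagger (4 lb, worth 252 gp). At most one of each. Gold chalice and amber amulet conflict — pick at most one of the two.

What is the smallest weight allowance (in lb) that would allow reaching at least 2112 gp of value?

14

Look for the lowest-weight combination reaching 2112.
carved horn + ancient tome + amber amulet + jeweled dagger reaches 2318 using 14 lb.
Below 14 lb the best achievable stays under 2112.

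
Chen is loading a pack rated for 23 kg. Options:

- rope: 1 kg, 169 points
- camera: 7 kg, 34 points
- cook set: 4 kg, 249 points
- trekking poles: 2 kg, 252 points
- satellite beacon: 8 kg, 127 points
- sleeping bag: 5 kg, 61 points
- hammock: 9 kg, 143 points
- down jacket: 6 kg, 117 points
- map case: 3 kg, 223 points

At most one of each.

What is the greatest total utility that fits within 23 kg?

A density-first pass picks rope + cook set + trekking poles + sleeping bag + down jacket + map case — 1071 at 21 kg.
Dropping down jacket frees 6 kg; slotting in satellite beacon (8 kg) lifts the total to 1081 at 23 kg.
Every other selection either busts 23 kg or fails to beat 1081.

1081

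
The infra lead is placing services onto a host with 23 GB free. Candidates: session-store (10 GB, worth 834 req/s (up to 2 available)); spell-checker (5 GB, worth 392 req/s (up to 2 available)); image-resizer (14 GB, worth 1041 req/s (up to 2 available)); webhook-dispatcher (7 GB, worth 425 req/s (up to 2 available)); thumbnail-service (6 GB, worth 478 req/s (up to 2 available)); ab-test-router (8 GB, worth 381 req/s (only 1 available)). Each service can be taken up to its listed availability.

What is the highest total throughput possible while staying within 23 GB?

1790

By throughput per GB: session-store 83.40, thumbnail-service 79.67, spell-checker 78.40 lead.
Greedy by ratio would take 2×session-store: 20 GB used, total 1668.
Dropping session-store frees 10 GB; slotting in 2×thumbnail-service (12 GB) lifts the total to 1790 at 22 GB.
No other feasible combination exceeds 1790.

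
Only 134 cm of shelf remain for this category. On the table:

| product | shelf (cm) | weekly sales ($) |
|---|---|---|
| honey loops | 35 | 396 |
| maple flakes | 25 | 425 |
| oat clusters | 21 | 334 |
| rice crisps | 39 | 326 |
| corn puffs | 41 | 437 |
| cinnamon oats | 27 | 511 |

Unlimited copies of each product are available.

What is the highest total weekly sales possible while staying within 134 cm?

Best packing: maple flakes + 4×cinnamon oats — 133 cm, 2469 total.

2469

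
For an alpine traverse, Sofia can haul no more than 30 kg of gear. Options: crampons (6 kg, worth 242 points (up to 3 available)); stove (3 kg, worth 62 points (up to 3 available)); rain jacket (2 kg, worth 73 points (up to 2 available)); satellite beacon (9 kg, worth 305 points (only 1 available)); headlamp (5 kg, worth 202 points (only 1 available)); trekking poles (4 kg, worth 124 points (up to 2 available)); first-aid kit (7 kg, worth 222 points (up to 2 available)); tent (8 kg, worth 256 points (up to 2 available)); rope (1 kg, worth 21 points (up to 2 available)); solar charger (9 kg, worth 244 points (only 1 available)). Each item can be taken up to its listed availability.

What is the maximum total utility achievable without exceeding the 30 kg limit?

Filling by ratio: 3×crampons + 2×rain jacket + headlamp + 2×rope for 1116, with 1 kg left unused.
The 6 kg tied up in 2×rain jacket and 2×rope is better spent on first-aid kit — total rises to 1150 (30 kg).

1150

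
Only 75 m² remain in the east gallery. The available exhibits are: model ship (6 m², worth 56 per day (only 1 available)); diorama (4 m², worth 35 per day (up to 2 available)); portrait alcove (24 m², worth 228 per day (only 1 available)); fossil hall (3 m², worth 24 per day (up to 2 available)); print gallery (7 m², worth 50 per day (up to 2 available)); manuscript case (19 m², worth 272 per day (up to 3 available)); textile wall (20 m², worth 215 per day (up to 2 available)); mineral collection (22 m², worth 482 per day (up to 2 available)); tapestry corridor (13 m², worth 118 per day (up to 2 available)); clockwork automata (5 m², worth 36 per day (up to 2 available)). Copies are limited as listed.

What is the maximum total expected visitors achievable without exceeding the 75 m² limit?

1340

Ranking by ratio (expected visitors/m²): mineral collection 21.91, manuscript case 14.32, textile wall 10.75.
Filling by ratio: model ship + diorama + manuscript case + 2×mineral collection for 1327, with 2 m² left unused.
Replace diorama with 2×fossil hall: the trade gains 13 net, giving 1340 at 75 m².
Nothing else within 75 m² beats 1340.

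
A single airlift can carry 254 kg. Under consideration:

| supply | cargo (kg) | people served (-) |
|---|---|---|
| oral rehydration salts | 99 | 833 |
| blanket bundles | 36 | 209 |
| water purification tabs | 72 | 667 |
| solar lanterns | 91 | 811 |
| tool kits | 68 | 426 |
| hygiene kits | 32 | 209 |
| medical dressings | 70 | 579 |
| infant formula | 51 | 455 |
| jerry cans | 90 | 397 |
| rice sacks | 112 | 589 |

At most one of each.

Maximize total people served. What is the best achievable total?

Density check — water purification tabs 9.26, infant formula 8.92, solar lanterns 8.91, oral rehydration salts 8.41 are the best per kg.
Greedy by ratio would take water purification tabs + solar lanterns + hygiene kits + infant formula: 246 kg used, total 2142.
The 91 kg tied up in solar lanterns is better spent on oral rehydration salts — total rises to 2164 (254 kg).
Every other selection either busts 254 kg or fails to beat 2164.

2164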